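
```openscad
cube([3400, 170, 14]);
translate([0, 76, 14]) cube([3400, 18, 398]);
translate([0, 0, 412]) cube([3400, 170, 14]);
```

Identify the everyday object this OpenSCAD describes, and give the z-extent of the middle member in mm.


An I-beam. The web height is 398 mm.

Two wide flanges with a thin centred web — an I-beam. Overall 426 mm minus two 14 mm flanges gives a web of 426 − 2·14 = 398 mm.


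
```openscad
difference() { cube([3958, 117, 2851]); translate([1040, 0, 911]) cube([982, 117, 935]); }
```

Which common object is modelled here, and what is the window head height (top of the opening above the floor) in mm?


A wall with a window opening. The window head height is 1846 mm.

A wall with a rectangular opening subtracted — a window. Sill at z = 911, opening 935 mm tall, so the head is at 911 + 935 = 1846 mm.


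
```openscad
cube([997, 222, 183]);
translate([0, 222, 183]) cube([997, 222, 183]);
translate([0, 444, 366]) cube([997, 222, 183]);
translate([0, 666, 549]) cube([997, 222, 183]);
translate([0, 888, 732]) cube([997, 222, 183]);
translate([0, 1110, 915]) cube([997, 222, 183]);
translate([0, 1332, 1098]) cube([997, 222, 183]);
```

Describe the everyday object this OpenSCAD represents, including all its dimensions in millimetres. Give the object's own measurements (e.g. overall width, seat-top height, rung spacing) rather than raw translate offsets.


A straight staircase of 7 solid steps. Each step is 997 mm wide (x), 222 mm deep (y, the going) and 183 mm tall (the rise). The first step rests on the floor; each subsequent step sits one going further in +y and one rise higher in +z, directly behind and above the previous step with no overlap.


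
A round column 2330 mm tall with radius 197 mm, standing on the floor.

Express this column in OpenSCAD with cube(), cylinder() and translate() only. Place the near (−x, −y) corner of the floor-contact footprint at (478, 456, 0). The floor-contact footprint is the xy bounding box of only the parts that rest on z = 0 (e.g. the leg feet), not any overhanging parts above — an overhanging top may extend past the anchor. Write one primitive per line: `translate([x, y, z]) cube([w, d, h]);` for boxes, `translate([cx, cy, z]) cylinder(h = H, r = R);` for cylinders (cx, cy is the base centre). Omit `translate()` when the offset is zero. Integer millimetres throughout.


translate([675, 653, 0]) cylinder(h = 2330, r = 197);


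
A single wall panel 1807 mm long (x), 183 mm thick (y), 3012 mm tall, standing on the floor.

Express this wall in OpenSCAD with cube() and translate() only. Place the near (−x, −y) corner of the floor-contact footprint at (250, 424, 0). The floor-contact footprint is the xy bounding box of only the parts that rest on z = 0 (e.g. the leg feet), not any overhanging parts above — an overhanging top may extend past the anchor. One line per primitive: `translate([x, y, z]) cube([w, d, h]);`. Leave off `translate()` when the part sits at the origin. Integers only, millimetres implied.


translate([250, 424, 0]) cube([1807, 183, 3012]);


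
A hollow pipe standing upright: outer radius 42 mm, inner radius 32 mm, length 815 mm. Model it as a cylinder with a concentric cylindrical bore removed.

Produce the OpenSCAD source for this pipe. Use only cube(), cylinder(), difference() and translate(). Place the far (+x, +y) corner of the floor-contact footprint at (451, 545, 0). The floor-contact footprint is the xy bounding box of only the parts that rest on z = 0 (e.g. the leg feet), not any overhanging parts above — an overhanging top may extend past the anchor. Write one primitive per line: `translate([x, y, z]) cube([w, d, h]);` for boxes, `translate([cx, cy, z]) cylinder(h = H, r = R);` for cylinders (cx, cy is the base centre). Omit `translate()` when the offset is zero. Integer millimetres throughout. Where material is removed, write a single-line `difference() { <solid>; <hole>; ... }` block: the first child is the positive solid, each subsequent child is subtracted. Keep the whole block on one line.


difference() { translate([409, 503, 0]) cylinder(h = 815, r = 42); translate([409, 503, 0]) cylinder(h = 815, r = 32); }


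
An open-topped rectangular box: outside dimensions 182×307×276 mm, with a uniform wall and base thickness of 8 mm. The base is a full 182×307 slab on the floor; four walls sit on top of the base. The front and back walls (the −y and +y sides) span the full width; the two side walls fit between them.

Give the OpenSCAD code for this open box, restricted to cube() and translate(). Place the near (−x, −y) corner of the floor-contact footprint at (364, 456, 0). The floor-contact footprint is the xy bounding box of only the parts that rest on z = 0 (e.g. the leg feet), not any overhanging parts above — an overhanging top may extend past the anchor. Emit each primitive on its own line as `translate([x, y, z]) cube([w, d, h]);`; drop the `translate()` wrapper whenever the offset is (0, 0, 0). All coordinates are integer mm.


translate([364, 456, 0]) cube([182, 307, 8]);
translate([364, 456, 8]) cube([182, 8, 268]);
translate([364, 755, 8]) cube([182, 8, 268]);
translate([364, 464, 8]) cube([8, 291, 268]);
translate([538, 464, 8]) cube([8, 291, 268]);


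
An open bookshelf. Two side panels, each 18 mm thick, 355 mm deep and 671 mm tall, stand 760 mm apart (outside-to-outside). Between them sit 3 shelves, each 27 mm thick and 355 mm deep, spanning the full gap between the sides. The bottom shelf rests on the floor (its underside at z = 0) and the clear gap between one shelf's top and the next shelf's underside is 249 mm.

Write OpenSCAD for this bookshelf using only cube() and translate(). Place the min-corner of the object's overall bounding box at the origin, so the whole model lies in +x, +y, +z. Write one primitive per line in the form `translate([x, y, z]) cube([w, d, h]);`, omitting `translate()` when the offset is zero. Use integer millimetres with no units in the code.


cube([18, 355, 671]);
translate([742, 0, 0]) cube([18, 355, 671]);
translate([18, 0, 0]) cube([724, 355, 27]);
translate([18, 0, 276]) cube([724, 355, 27]);
translate([18, 0, 552]) cube([724, 355, 27]);


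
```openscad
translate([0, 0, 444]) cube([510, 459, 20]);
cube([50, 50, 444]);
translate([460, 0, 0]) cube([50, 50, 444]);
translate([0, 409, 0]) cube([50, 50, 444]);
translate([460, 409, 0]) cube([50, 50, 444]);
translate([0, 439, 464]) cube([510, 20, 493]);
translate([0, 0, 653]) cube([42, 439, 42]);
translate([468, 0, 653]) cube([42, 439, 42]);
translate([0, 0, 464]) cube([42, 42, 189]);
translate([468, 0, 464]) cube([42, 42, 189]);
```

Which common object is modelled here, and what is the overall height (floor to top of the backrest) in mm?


A chair. The overall height is 957 mm.

A slab on four corner posts with a tall panel at the back — a chair. The seat slab sits at z = 444 with thickness 20, and the 493 mm backrest starts at the seat top, so the overall height is 444 + 20 + 493 = 957 mm.


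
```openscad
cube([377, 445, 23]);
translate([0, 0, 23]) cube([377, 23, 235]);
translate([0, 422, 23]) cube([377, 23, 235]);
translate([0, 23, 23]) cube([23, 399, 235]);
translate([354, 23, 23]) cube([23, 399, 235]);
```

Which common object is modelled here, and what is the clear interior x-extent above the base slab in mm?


An open box. The internal width is 331 mm.

A 377×445 base slab with four walls standing on it — an open box. The base is 377 mm wide and the walls are 23 mm thick, so the internal width is 377 − 2 × 23 = 331 mm.


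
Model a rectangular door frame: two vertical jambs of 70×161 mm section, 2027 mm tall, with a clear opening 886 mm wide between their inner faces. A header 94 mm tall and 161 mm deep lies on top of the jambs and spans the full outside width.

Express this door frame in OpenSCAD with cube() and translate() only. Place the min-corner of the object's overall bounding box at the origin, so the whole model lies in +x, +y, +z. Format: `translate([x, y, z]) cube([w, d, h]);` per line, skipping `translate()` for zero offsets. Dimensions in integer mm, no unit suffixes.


cube([70, 161, 2027]);
translate([956, 0, 0]) cube([70, 161, 2027]);
translate([0, 0, 2027]) cube([1026, 161, 94]);


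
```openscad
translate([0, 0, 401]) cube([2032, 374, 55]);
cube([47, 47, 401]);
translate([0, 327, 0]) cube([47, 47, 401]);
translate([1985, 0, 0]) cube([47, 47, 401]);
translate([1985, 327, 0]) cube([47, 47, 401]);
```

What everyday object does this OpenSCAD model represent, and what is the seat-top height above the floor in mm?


A bench. The seat-top height is 456 mm.

A long slab on four corner posts — a bench. The slab sits at z = 401 with thickness 55, so the top is 401 + 55 = 456 mm.


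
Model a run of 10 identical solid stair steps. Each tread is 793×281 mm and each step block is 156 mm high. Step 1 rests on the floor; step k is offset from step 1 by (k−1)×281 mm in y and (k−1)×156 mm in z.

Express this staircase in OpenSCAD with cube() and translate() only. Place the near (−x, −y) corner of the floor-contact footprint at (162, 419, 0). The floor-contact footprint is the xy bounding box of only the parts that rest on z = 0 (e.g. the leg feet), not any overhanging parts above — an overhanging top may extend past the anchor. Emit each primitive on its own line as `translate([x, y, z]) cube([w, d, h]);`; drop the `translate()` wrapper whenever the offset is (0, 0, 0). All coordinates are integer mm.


translate([162, 419, 0]) cube([793, 281, 156]);
translate([162, 700, 156]) cube([793, 281, 156]);
translate([162, 981, 312]) cube([793, 281, 156]);
translate([162, 1262, 468]) cube([793, 281, 156]);
translate([162, 1543, 624]) cube([793, 281, 156]);
translate([162, 1824, 780]) cube([793, 281, 156]);
translate([162, 2105, 936]) cube([793, 281, 156]);
translate([162, 2386, 1092]) cube([793, 281, 156]);
translate([162, 2667, 1248]) cube([793, 281, 156]);
translate([162, 2948, 1404]) cube([793, 281, 156]);


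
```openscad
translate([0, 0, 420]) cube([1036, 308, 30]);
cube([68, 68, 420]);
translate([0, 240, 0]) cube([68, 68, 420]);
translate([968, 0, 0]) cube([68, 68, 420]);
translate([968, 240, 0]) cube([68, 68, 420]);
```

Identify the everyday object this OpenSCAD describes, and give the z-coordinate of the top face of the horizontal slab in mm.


A bench. The seat-top height is 450 mm.

A long slab on four corner posts — a bench. The slab sits at z = 420 with thickness 30, so the top is 420 + 30 = 450 mm.


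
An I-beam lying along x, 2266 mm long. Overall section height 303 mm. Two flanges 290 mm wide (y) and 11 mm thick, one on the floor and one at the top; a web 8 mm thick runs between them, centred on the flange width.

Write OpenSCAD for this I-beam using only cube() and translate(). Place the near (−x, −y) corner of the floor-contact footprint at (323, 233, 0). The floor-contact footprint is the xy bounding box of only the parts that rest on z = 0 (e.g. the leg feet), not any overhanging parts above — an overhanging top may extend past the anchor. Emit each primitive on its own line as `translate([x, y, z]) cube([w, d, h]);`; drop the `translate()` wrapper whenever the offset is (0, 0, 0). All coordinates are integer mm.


translate([323, 233, 0]) cube([2266, 290, 11]);
translate([323, 374, 11]) cube([2266, 8, 281]);
translate([323, 233, 292]) cube([2266, 290, 11]);


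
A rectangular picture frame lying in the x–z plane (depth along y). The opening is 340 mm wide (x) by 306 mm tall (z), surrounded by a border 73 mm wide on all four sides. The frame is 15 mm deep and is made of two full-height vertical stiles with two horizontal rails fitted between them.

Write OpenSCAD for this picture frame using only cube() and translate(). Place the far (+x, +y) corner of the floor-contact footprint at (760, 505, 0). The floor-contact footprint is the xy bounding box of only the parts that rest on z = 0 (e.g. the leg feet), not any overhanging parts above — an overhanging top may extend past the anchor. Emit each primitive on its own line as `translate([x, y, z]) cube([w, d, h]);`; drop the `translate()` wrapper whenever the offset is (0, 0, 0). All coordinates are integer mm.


translate([274, 490, 0]) cube([73, 15, 452]);
translate([687, 490, 0]) cube([73, 15, 452]);
translate([347, 490, 0]) cube([340, 15, 73]);
translate([347, 490, 379]) cube([340, 15, 73]);


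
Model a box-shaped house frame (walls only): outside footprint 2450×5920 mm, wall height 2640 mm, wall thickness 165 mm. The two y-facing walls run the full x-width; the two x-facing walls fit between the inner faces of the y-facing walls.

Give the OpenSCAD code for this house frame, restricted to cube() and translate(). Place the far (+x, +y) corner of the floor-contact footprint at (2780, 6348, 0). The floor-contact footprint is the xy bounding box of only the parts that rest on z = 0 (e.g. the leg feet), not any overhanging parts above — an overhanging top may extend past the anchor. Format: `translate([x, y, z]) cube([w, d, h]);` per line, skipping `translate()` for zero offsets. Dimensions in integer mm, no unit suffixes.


translate([330, 428, 0]) cube([2450, 165, 2640]);
translate([330, 6183, 0]) cube([2450, 165, 2640]);
translate([330, 593, 0]) cube([165, 5590, 2640]);
translate([2615, 593, 0]) cube([165, 5590, 2640]);


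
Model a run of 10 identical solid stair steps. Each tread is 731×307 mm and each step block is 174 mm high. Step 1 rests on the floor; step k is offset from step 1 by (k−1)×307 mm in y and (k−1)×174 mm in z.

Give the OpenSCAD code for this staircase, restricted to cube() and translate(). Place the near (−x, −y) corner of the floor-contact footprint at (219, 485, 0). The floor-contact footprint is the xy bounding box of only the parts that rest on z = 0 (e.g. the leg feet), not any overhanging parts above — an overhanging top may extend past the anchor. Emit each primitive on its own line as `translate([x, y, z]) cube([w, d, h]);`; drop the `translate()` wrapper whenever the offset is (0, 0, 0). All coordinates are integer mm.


translate([219, 485, 0]) cube([731, 307, 174]);
translate([219, 792, 174]) cube([731, 307, 174]);
translate([219, 1099, 348]) cube([731, 307, 174]);
translate([219, 1406, 522]) cube([731, 307, 174]);
translate([219, 1713, 696]) cube([731, 307, 174]);
translate([219, 2020, 870]) cube([731, 307, 174]);
translate([219, 2327, 1044]) cube([731, 307, 174]);
translate([219, 2634, 1218]) cube([731, 307, 174]);
translate([219, 2941, 1392]) cube([731, 307, 174]);
translate([219, 3248, 1566]) cube([731, 307, 174]);


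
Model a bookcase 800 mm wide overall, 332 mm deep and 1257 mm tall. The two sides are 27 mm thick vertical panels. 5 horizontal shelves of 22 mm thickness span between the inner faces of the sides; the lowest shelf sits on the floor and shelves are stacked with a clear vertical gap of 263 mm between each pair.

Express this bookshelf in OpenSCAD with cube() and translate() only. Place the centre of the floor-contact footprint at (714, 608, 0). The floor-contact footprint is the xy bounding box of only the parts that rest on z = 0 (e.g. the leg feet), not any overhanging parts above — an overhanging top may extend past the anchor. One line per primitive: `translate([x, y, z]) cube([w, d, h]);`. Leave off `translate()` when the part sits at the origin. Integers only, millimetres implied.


translate([314, 442, 0]) cube([27, 332, 1257]);
translate([1087, 442, 0]) cube([27, 332, 1257]);
translate([341, 442, 0]) cube([746, 332, 22]);
translate([341, 442, 285]) cube([746, 332, 22]);
translate([341, 442, 570]) cube([746, 332, 22]);
translate([341, 442, 855]) cube([746, 332, 22]);
translate([341, 442, 1140]) cube([746, 332, 22]);


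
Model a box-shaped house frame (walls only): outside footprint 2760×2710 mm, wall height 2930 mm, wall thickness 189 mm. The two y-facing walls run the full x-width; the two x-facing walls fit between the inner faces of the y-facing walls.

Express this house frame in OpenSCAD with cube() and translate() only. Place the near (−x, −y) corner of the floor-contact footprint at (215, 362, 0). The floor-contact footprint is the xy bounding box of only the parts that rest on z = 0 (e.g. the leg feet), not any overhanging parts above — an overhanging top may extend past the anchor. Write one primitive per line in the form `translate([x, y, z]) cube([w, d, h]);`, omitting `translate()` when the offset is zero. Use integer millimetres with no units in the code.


translate([215, 362, 0]) cube([2760, 189, 2930]);
translate([215, 2883, 0]) cube([2760, 189, 2930]);
translate([215, 551, 0]) cube([189, 2332, 2930]);
translate([2786, 551, 0]) cube([189, 2332, 2930]);


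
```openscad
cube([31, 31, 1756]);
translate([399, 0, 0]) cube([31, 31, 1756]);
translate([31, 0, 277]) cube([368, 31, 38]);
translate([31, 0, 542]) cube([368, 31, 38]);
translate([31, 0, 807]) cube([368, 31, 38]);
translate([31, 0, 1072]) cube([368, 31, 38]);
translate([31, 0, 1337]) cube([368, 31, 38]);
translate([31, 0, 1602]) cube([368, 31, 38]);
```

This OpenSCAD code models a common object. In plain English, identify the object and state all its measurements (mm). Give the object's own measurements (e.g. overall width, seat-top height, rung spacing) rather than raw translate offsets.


A straight ladder. Two 31×31 mm vertical rails, 1756 mm tall, stand 430 mm apart (outside-to-outside) with their front faces coplanar on the −y side. 6 rungs, each 31 mm deep and 38 mm tall, span between the inner faces of the rails, front faces flush with the rails. The lowest rung's underside is at z = 277 mm and rungs are spaced 265 mm apart (underside to underside).


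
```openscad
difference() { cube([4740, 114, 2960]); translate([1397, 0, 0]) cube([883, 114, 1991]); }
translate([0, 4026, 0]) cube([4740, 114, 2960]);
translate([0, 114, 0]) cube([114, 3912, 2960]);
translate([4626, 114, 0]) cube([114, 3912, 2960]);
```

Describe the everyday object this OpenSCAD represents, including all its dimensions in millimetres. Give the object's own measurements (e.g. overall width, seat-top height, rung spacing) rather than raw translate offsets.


A single room: four walls, each 2960 mm tall and 114 mm thick, enclosing an outside footprint 4740×4140 mm (x × y), no floor or roof. The front and back walls (−y and +y sides) run the full x-width; the side walls fit between their inner faces. A door opening 883 mm wide and 1991 mm tall is cut through the front wall from the floor up, its −x edge 1397 mm from the wall's −x end.


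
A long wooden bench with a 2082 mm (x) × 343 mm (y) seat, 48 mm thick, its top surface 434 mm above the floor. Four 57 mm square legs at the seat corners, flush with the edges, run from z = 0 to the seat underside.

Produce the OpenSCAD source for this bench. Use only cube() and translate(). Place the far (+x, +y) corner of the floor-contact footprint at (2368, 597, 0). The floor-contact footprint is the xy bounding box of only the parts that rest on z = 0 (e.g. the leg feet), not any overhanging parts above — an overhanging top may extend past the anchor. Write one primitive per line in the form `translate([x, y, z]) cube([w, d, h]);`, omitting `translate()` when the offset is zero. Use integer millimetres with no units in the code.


// leg_h = 434 − 48 = 386
translate([286, 254, 386]) cube([2082, 343, 48]);
translate([286, 254, 0]) cube([57, 57, 386]);
translate([286, 540, 0]) cube([57, 57, 386]);
translate([2311, 254, 0]) cube([57, 57, 386]);
translate([2311, 540, 0]) cube([57, 57, 386]);


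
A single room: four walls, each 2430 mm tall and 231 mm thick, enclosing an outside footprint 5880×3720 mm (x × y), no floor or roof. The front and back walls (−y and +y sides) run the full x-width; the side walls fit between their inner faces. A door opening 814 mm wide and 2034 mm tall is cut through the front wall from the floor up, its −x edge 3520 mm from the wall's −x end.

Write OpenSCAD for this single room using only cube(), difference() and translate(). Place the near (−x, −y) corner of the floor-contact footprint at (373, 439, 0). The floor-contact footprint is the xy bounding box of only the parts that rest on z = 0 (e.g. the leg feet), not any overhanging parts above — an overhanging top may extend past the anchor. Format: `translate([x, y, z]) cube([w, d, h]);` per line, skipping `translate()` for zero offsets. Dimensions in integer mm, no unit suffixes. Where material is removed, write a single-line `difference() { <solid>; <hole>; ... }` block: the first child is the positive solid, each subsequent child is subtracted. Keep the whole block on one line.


difference() { translate([373, 439, 0]) cube([5880, 231, 2430]); translate([3893, 439, 0]) cube([814, 231, 2034]); }
translate([373, 3928, 0]) cube([5880, 231, 2430]);
translate([373, 670, 0]) cube([231, 3258, 2430]);
translate([6022, 670, 0]) cube([231, 3258, 2430]);


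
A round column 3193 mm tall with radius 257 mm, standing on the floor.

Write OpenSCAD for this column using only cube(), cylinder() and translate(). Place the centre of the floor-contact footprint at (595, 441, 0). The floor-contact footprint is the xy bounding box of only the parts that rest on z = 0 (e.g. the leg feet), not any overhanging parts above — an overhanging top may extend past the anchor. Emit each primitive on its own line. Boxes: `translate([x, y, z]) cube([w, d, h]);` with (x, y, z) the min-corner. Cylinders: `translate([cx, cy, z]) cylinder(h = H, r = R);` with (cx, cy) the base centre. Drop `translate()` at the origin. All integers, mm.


translate([595, 441, 0]) cylinder(h = 3193, r = 257);


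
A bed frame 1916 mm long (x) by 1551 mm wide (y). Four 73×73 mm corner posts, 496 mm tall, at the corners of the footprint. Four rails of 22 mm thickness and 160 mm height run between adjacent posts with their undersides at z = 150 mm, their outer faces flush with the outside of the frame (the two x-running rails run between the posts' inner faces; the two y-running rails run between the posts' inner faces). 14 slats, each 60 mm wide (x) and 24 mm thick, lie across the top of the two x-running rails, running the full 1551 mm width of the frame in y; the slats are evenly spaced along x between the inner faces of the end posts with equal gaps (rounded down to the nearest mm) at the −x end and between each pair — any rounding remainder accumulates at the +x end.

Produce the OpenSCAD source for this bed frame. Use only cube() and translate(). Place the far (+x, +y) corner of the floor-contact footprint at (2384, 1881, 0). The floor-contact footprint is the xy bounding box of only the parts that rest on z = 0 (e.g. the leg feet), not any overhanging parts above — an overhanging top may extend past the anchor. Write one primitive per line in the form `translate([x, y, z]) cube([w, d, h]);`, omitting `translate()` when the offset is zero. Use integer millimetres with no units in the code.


translate([468, 330, 0]) cube([73, 73, 496]);
translate([468, 1808, 0]) cube([73, 73, 496]);
translate([2311, 330, 0]) cube([73, 73, 496]);
translate([2311, 1808, 0]) cube([73, 73, 496]);
translate([541, 330, 150]) cube([1770, 22, 160]);
translate([541, 1859, 150]) cube([1770, 22, 160]);
translate([468, 403, 150]) cube([22, 1405, 160]);
translate([2362, 403, 150]) cube([22, 1405, 160]);
translate([603, 330, 310]) cube([60, 1551, 24]);
translate([725, 330, 310]) cube([60, 1551, 24]);
translate([847, 330, 310]) cube([60, 1551, 24]);
translate([969, 330, 310]) cube([60, 1551, 24]);
translate([1091, 330, 310]) cube([60, 1551, 24]);
translate([1213, 330, 310]) cube([60, 1551, 24]);
translate([1335, 330, 310]) cube([60, 1551, 24]);
translate([1457, 330, 310]) cube([60, 1551, 24]);
translate([1579, 330, 310]) cube([60, 1551, 24]);
translate([1701, 330, 310]) cube([60, 1551, 24]);
translate([1823, 330, 310]) cube([60, 1551, 24]);
translate([1945, 330, 310]) cube([60, 1551, 24]);
translate([2067, 330, 310]) cube([60, 1551, 24]);
translate([2189, 330, 310]) cube([60, 1551, 24]);


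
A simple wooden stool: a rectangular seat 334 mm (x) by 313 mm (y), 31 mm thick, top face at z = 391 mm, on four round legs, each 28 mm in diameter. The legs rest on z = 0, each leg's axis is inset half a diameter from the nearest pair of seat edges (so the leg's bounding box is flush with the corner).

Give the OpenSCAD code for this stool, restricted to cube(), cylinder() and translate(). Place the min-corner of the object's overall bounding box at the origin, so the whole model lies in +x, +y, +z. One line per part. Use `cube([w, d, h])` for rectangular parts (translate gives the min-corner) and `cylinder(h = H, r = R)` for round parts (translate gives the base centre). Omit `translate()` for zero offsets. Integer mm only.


translate([0, 0, 360]) cube([334, 313, 31]);
translate([14, 14, 0]) cylinder(h = 360, r = 14);
translate([320, 14, 0]) cylinder(h = 360, r = 14);
translate([14, 299, 0]) cylinder(h = 360, r = 14);
translate([320, 299, 0]) cylinder(h = 360, r = 14);


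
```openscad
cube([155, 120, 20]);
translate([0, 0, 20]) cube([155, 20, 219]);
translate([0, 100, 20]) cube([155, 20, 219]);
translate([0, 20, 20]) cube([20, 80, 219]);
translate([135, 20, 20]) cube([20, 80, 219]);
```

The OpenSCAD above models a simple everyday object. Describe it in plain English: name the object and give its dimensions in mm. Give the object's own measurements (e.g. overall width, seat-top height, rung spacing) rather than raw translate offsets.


An open-topped rectangular box: outside dimensions 155×120×239 mm, with a uniform wall and base thickness of 20 mm. The base is a full 155×120 slab on the floor; four walls sit on top of the base. The front and back walls (the −y and +y sides) span the full width; the two side walls fit between them.


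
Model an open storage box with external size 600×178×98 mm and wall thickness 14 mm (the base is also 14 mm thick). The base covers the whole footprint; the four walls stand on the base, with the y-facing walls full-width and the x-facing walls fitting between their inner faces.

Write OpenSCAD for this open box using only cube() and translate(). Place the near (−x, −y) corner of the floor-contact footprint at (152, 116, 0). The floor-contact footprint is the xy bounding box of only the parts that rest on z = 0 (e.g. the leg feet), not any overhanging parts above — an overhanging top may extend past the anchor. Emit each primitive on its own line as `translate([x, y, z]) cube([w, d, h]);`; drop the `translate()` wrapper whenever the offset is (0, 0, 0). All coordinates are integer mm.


translate([152, 116, 0]) cube([600, 178, 14]);
translate([152, 116, 14]) cube([600, 14, 84]);
translate([152, 280, 14]) cube([600, 14, 84]);
translate([152, 130, 14]) cube([14, 150, 84]);
translate([738, 130, 14]) cube([14, 150, 84]);


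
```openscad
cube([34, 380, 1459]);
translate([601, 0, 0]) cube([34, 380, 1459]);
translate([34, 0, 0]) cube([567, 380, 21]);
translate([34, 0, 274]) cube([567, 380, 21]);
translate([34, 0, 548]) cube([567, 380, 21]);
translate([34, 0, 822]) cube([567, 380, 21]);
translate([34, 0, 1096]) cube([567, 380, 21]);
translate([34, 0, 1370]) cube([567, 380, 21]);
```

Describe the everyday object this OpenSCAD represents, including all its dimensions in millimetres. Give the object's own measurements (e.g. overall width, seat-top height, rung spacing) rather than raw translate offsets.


An open bookshelf. Two side panels, each 34 mm thick, 380 mm deep and 1459 mm tall, stand 635 mm apart (outside-to-outside). Between them sit 6 shelves, each 21 mm thick and 380 mm deep, spanning the full gap between the sides. The bottom shelf rests on the floor (its underside at z = 0) and the clear gap between one shelf's top and the next shelf's underside is 253 mm.


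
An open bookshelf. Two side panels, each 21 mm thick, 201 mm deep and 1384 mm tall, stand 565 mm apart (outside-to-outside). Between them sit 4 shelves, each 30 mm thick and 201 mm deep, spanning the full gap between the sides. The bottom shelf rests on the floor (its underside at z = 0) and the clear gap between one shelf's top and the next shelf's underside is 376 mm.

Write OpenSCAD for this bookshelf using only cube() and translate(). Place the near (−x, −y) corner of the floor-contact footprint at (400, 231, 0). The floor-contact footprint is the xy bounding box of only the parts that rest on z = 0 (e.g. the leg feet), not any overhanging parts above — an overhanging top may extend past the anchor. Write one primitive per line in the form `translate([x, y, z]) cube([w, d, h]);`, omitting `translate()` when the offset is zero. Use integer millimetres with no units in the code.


translate([400, 231, 0]) cube([21, 201, 1384]);
translate([944, 231, 0]) cube([21, 201, 1384]);
translate([421, 231, 0]) cube([523, 201, 30]);
translate([421, 231, 406]) cube([523, 201, 30]);
translate([421, 231, 812]) cube([523, 201, 30]);
translate([421, 231, 1218]) cube([523, 201, 30]);


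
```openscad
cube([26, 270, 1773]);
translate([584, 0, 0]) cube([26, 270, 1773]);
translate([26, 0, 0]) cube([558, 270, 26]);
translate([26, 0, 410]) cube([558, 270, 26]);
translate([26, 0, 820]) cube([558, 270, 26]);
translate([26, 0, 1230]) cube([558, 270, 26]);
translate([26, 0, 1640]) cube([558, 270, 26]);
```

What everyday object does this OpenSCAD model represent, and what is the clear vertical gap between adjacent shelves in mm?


A bookshelf. The clear shelf gap is 384 mm.

Two tall side panels with 5 horizontal boards between them — a bookshelf. The first two shelf undersides are at z = 0 and z = 410; with shelf thickness 26, the clear gap is 410 − 0 − 26 = 384 mm.


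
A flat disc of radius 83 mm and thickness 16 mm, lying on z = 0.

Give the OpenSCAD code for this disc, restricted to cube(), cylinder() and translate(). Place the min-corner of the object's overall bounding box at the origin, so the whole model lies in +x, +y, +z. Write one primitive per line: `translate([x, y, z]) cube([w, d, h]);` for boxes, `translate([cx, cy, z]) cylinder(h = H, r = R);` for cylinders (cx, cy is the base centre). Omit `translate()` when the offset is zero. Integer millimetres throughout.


translate([83, 83, 0]) cylinder(h = 16, r = 83);


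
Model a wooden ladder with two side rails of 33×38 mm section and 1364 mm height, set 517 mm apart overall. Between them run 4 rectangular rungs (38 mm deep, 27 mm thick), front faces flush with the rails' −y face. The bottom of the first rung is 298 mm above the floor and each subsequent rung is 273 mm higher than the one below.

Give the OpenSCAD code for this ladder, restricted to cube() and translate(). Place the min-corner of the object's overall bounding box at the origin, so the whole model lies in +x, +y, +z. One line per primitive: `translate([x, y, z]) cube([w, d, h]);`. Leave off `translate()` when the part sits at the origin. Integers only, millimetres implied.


// rung span = 517 - 2*33 = 451
// rung[k] z = 298 + k*273
cube([33, 38, 1364]);
translate([484, 0, 0]) cube([33, 38, 1364]);
translate([33, 0, 298]) cube([451, 38, 27]);
translate([33, 0, 571]) cube([451, 38, 27]);
translate([33, 0, 844]) cube([451, 38, 27]);
translate([33, 0, 1117]) cube([451, 38, 27]);


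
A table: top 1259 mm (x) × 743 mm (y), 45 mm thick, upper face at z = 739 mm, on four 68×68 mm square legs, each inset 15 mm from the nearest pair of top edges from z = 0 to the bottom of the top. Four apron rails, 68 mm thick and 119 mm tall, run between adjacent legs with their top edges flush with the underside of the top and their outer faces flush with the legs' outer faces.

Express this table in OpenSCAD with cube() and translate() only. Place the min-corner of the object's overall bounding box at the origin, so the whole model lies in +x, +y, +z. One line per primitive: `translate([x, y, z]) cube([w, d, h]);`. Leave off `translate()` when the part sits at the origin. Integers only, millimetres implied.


// leg_h = 739 - 45 = 694
// apron z = 694 - 119 = 575
translate([0, 0, 694]) cube([1259, 743, 45]);
translate([15, 15, 0]) cube([68, 68, 694]);
translate([1176, 15, 0]) cube([68, 68, 694]);
translate([15, 660, 0]) cube([68, 68, 694]);
translate([1176, 660, 0]) cube([68, 68, 694]);
translate([83, 15, 575]) cube([1093, 68, 119]);
translate([83, 660, 575]) cube([1093, 68, 119]);
translate([15, 83, 575]) cube([68, 577, 119]);
translate([1176, 83, 575]) cube([68, 577, 119]);


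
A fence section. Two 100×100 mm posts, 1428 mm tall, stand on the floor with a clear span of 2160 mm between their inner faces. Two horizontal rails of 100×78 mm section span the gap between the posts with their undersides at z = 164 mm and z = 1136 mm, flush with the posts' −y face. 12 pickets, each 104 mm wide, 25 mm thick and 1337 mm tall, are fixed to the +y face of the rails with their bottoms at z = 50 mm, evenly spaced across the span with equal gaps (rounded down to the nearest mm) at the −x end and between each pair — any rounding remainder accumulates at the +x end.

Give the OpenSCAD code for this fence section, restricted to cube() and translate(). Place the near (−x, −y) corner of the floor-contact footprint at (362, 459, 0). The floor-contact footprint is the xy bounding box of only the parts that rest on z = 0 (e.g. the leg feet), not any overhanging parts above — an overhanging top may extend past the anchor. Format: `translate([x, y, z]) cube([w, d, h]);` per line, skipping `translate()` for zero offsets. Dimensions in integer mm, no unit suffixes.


translate([362, 459, 0]) cube([100, 100, 1428]);
translate([2622, 459, 0]) cube([100, 100, 1428]);
translate([462, 459, 164]) cube([2160, 100, 78]);
translate([462, 459, 1136]) cube([2160, 100, 78]);
translate([532, 559, 50]) cube([104, 25, 1337]);
translate([706, 559, 50]) cube([104, 25, 1337]);
translate([880, 559, 50]) cube([104, 25, 1337]);
translate([1054, 559, 50]) cube([104, 25, 1337]);
translate([1228, 559, 50]) cube([104, 25, 1337]);
translate([1402, 559, 50]) cube([104, 25, 1337]);
translate([1576, 559, 50]) cube([104, 25, 1337]);
translate([1750, 559, 50]) cube([104, 25, 1337]);
translate([1924, 559, 50]) cube([104, 25, 1337]);
translate([2098, 559, 50]) cube([104, 25, 1337]);
translate([2272, 559, 50]) cube([104, 25, 1337]);
translate([2446, 559, 50]) cube([104, 25, 1337]);


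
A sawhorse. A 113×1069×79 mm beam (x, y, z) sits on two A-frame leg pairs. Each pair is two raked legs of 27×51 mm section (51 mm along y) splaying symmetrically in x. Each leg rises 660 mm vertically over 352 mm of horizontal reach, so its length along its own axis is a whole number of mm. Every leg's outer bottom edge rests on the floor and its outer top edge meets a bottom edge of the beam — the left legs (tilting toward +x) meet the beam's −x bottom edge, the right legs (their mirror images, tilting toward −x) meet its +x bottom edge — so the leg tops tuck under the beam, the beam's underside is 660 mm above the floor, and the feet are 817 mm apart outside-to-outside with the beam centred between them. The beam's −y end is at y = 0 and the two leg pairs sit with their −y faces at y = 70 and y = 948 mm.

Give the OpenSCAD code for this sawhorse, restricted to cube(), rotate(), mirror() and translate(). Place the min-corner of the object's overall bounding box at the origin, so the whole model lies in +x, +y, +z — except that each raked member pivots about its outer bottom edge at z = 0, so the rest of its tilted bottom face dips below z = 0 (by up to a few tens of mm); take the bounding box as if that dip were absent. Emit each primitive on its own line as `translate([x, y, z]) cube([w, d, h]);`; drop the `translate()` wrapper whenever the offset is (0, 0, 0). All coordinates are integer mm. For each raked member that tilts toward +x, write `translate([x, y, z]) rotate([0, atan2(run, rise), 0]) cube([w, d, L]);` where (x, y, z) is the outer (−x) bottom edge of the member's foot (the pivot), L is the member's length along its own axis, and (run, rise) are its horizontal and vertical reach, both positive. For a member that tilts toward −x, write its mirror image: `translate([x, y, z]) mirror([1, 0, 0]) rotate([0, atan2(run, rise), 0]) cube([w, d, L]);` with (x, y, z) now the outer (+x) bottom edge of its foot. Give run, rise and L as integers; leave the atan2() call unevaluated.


translate([352, 0, 660]) cube([113, 1069, 79]);
translate([0, 70, 0]) rotate([0, atan2(352, 660), 0]) cube([27, 51, 748]);
translate([817, 70, 0]) mirror([1, 0, 0]) rotate([0, atan2(352, 660), 0]) cube([27, 51, 748]);
translate([0, 948, 0]) rotate([0, atan2(352, 660), 0]) cube([27, 51, 748]);
translate([817, 948, 0]) mirror([1, 0, 0]) rotate([0, atan2(352, 660), 0]) cube([27, 51, 748]);


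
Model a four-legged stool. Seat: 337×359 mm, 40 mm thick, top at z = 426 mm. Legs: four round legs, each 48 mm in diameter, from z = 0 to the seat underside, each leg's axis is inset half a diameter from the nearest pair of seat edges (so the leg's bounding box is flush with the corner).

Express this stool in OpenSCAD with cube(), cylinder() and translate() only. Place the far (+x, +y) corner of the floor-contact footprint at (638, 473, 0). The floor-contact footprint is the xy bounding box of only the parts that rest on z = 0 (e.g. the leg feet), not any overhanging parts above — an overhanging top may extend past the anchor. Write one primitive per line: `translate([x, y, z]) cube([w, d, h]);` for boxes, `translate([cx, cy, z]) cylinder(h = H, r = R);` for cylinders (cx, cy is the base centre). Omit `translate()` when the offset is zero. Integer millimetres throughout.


translate([301, 114, 386]) cube([337, 359, 40]);
translate([325, 138, 0]) cylinder(h = 386, r = 24);
translate([614, 138, 0]) cylinder(h = 386, r = 24);
translate([325, 449, 0]) cylinder(h = 386, r = 24);
translate([614, 449, 0]) cylinder(h = 386, r = 24);


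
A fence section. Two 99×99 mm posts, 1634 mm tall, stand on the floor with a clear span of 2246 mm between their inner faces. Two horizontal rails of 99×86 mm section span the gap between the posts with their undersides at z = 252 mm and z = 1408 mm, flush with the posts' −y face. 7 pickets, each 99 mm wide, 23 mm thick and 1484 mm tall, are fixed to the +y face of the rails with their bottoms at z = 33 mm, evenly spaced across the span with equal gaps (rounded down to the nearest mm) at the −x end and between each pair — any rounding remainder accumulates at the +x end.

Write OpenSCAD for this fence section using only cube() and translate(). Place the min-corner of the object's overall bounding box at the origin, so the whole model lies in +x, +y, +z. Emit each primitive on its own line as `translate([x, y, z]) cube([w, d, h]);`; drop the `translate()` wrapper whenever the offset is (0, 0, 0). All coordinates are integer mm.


cube([99, 99, 1634]);
translate([2345, 0, 0]) cube([99, 99, 1634]);
translate([99, 0, 252]) cube([2246, 99, 86]);
translate([99, 0, 1408]) cube([2246, 99, 86]);
translate([293, 99, 33]) cube([99, 23, 1484]);
translate([586, 99, 33]) cube([99, 23, 1484]);
translate([879, 99, 33]) cube([99, 23, 1484]);
translate([1172, 99, 33]) cube([99, 23, 1484]);
translate([1465, 99, 33]) cube([99, 23, 1484]);
translate([1758, 99, 33]) cube([99, 23, 1484]);
translate([2051, 99, 33]) cube([99, 23, 1484]);


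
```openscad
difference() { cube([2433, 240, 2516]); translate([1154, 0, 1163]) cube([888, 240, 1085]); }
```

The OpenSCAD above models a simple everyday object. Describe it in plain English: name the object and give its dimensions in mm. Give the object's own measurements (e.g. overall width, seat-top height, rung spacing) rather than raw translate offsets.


A wall 2433 mm long (x), 240 mm thick (y), 2516 mm tall, with a rectangular window opening cut through it. The opening is 888 mm wide and 1085 mm tall; its sill is at z = 1163 mm and its near (−x) edge is 1154 mm from the wall's −x end. The opening passes through the full wall thickness.


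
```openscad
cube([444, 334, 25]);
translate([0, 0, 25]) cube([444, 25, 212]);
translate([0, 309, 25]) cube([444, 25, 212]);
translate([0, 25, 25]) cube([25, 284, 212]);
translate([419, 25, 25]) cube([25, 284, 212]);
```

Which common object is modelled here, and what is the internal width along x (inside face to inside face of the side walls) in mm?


An open box. The internal width is 394 mm.

A 444×334 base slab with four walls standing on it — an open box. The base is 444 mm wide and the walls are 25 mm thick, so the internal width is 444 − 2 × 25 = 394 mm.
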